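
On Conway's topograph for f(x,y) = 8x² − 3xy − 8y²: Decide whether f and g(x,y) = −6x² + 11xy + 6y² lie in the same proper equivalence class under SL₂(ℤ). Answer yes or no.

D₁ = 265, D₂ = 265
river cycle of f (length 18): (-8, 3, 8), (8, 13, -3), (-3, 11, 12), (12, 13, -2), (-2, 15, 5), (5, 15, -2), (-2, 13, 12), (12, 11, -3), (-3, 13, 8), (8, 3, -8), … (8 more)
river cycle of g (length 22): (6, 13, -4), (-4, 11, 9), (9, 7, -6), (-6, 5, 10), (10, 15, -1), (-1, 15, 10), (10, 5, -6), (-6, 7, 9), (9, 11, -4), (-4, 13, 6), … (12 more)
cycles differ ⇒ inequivalent

no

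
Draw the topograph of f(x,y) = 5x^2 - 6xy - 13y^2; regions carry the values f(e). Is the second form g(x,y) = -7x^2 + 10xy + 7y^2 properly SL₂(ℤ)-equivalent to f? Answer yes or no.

D₁ = 296, D₂ = 296
river cycle of f (length 6): (5, 14, -5), (-5, 16, 2), (2, 16, -5), (-5, 14, 5), (5, 16, -2), (-2, 16, 5)
river cycle of g (length 10): (7, 4, -10), (-10, 16, 1), (1, 16, -10), (-10, 4, 7), (7, 10, -7), (-7, 4, 10), (10, 16, -1), (-1, 16, 10), (10, 4, -7), (-7, 10, 7)
cycles differ ⇒ inequivalent

no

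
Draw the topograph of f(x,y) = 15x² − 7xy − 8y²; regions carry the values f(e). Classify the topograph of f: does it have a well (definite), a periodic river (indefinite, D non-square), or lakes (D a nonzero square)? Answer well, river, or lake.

D = b²−4ac = (-7)² − 4·15·(-8) = 529
D = 23² is a perfect square ⇒ form factors over ℤ ⇒ lakes

lake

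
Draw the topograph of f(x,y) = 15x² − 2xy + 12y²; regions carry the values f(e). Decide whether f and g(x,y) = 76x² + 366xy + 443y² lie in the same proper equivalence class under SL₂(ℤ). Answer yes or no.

D₁ = -716, D₂ = -716
f: flip: (15,-2,12)→(12,2,15)
f: reduced (well bottom): (12,2,15) with a≤c, −a<b≤a
g: translate: b→62 (≡366 mod 152), so (76,366,443)→(76,62,15)
g: flip: (76,62,15)→(15,-62,76)
g: translate: b→-2 (≡-62 mod 30), so (15,-62,76)→(15,-2,12)
g: flip: (15,-2,12)→(12,2,15)
g: reduced (well bottom): (12,2,15) with a≤c, −a<b≤a
reduced forms (12, 2, 15) vs (12, 2, 15) ⇒ equivalent

yes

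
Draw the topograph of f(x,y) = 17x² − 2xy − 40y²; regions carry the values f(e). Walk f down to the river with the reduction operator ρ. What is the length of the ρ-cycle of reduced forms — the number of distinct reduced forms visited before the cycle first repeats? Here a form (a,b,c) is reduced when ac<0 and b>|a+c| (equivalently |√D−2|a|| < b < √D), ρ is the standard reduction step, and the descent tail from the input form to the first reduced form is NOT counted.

D = 2724, ⌊√D⌋ = 52
descent: ρ → (-40,2,17)
descent: ρ → (17,32,-25)  [lands on river]
river: ρ → (-25,18,24)
river: ρ → (24,30,-19)
river: ρ → (-19,46,8)
river: ρ → (8,50,-7)
river: ρ → (-7,48,15)
river: ρ → (15,42,-16)
river: ρ → (-16,22,35)
river: ρ → (35,48,-3)
river: ρ → (-3,48,35)
river: ρ → (35,22,-16)
river: ρ → (-16,42,15)
river: ρ → (15,48,-7)
river: ρ → (-7,50,8)
river: ρ → (8,46,-19)
river: ρ → (-19,30,24)
river: ρ → (24,18,-25)
river: ρ → (-25,32,17)
river: ρ → (17,36,-21)
river: ρ → (-21,48,5)
river: ρ → (5,52,-1)
river: ρ → (-1,52,5)
river: ρ → (5,48,-21)
river: ρ → (-21,36,17)
ρ-cycle length = 24 (tail of 2 descent steps not counted)

24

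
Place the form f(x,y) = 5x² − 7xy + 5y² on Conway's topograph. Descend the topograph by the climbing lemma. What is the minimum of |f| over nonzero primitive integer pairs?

translate: b→3 (≡-7 mod 10), so (5,-7,5)→(5,3,3)
flip: (5,3,3)→(3,-3,5)
translate: b→3 (≡-3 mod 6), so (3,-3,5)→(3,3,5)
reduced (well bottom): (3,3,5) with a≤c, −a<b≤a
well minimum = a = 3

3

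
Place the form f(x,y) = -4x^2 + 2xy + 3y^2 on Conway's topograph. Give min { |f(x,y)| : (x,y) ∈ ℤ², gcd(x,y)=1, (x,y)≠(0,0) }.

river: ρ → (3,4,-3)
river: ρ → (-3,2,4)
river: ρ → (4,6,-1)
river: ρ → (-1,6,4)
river: ρ → (4,2,-3)
river: ρ → (-3,4,3)
river: ρ → (3,2,-4)
river: ρ → (-4,6,1)
river: ρ → (1,6,-4)
river: ρ → (-4,2,3)
closes: descent 0, river 10
min |a| on river = 1

1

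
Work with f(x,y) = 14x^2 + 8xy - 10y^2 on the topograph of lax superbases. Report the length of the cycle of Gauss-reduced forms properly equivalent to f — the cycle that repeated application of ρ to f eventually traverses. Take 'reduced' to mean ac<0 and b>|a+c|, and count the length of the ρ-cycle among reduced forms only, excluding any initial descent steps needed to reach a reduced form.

D = 624, ⌊√D⌋ = 24
river: ρ → (-10,12,12)
river: ρ → (12,12,-10)
river: ρ → (-10,8,14)
river: ρ → (14,20,-4)
river: ρ → (-4,20,14)
river: ρ → (14,8,-10)
ρ-cycle length = 6 (tail of 0 descent steps not counted)

6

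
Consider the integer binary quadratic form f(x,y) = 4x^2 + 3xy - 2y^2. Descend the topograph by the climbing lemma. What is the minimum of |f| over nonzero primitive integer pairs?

river: ρ → (-2,5,2)
river: ρ → (2,3,-4)
river: ρ → (-4,5,1)
river: ρ → (1,5,-4)
river: ρ → (-4,3,2)
river: ρ → (2,5,-2)
river: ρ → (-2,3,4)
river: ρ → (4,5,-1)
river: ρ → (-1,5,4)
river: ρ → (4,3,-2)
closes: descent 0, river 10
min |a| on river = 1

1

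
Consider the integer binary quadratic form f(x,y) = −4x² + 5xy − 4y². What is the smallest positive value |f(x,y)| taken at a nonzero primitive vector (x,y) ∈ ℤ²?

translate: b→3 (≡-5 mod 8), so (4,-5,4)→(4,3,3)
flip: (4,3,3)→(3,-3,4)
translate: b→3 (≡-3 mod 6), so (3,-3,4)→(3,3,4)
reduced (well bottom): (3,3,4) with a≤c, −a<b≤a
well minimum |f| = |-3| = 3 (negative-definite)

3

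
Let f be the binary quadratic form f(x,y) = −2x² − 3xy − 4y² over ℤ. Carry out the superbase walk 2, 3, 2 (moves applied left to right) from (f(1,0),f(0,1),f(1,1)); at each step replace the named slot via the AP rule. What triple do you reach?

start (-2,-4,-9) = (f(1,0),f(0,1),f(1,1))
replace slot 2: 2·((-2)+(-9)) − (-4) = -18 → (-2,-18,-9)
replace slot 3: 2·((-2)+(-18)) − (-9) = -31 → (-2,-18,-31)
replace slot 2: 2·((-2)+(-31)) − (-18) = -48 → (-2,-48,-31)

-2,-48,-31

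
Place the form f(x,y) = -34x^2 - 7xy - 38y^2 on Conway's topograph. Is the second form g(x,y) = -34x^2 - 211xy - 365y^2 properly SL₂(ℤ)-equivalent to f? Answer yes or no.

D₁ = -5119, D₂ = -5119
f is negative-definite; reduce −f:
−f: reduced (well bottom): (34,7,38) with a≤c, −a<b≤a
flip sign back: reduced form of f is (-34,-7,-38)
g is negative-definite; reduce −g:
−g: translate: b→7 (≡211 mod 68), so (34,211,365)→(34,7,38)
−g: reduced (well bottom): (34,7,38) with a≤c, −a<b≤a
flip sign back: reduced form of g is (-34,-7,-38)
reduced forms (-34, -7, -38) vs (-34, -7, -38) ⇒ equivalent

yes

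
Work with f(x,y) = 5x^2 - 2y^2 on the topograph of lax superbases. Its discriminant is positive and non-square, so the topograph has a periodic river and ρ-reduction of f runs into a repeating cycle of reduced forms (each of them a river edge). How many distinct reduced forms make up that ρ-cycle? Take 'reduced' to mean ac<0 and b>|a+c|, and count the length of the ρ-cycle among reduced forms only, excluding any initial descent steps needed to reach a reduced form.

D = 40, ⌊√D⌋ = 6
descent: ρ → (-2,4,3)  [lands on river]
river: ρ → (3,2,-3)
river: ρ → (-3,4,2)
river: ρ → (2,4,-3)
river: ρ → (-3,2,3)
river: ρ → (3,4,-2)
ρ-cycle length = 6 (tail of 1 descent step not counted)

6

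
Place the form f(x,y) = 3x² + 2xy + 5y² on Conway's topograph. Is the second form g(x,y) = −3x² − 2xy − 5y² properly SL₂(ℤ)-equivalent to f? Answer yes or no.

D₁ = -56, D₂ = -56
f: reduced (well bottom): (3,2,5) with a≤c, −a<b≤a
g is negative-definite; reduce −g:
−g: reduced (well bottom): (3,2,5) with a≤c, −a<b≤a
flip sign back: reduced form of g is (-3,-2,-5)
reduced forms (3, 2, 5) vs (-3, -2, -5) ⇒ inequivalent

no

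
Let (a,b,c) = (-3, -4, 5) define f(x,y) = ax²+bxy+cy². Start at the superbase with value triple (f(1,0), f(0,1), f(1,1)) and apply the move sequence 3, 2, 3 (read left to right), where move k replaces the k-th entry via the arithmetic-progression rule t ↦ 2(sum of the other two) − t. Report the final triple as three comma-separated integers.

start (-3,5,-2) = (f(1,0),f(0,1),f(1,1))
replace slot 3: 2·((-3)+5) − (-2) = 6 → (-3,5,6)
replace slot 2: 2·((-3)+6) − 5 = 1 → (-3,1,6)
replace slot 3: 2·((-3)+1) − 6 = -10 → (-3,1,-10)

-3,1,-10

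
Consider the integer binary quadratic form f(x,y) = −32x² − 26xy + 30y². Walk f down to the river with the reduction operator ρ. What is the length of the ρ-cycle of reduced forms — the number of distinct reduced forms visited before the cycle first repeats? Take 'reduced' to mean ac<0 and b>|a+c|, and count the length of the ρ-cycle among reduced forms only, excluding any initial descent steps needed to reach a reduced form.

D = 4516, ⌊√D⌋ = 67
descent: ρ → (30,26,-32)  [lands on river]
river: ρ → (-32,38,24)
river: ρ → (24,58,-12)
river: ρ → (-12,62,14)
river: ρ → (14,50,-36)
river: ρ → (-36,22,28)
river: ρ → (28,34,-30)
river: ρ → (-30,26,32)
river: ρ → (32,38,-24)
river: ρ → (-24,58,12)
river: ρ → (12,62,-14)
river: ρ → (-14,50,36)
river: ρ → (36,22,-28)
river: ρ → (-28,34,30)
ρ-cycle length = 14 (tail of 1 descent step not counted)

14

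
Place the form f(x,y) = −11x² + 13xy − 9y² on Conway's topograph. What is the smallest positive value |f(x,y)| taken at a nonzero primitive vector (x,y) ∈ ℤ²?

translate: b→9 (≡-13 mod 22), so (11,-13,9)→(11,9,7)
flip: (11,9,7)→(7,-9,11)
translate: b→5 (≡-9 mod 14), so (7,-9,11)→(7,5,9)
reduced (well bottom): (7,5,9) with a≤c, −a<b≤a
well minimum |f| = |-7| = 7 (negative-definite)

7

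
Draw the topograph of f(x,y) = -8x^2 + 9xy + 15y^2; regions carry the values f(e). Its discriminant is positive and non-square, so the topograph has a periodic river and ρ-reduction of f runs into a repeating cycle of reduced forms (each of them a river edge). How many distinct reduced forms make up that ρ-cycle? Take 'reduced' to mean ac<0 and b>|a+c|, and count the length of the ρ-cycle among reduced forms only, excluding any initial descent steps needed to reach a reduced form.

D = 561, ⌊√D⌋ = 23
river: ρ → (15,21,-2)
river: ρ → (-2,23,4)
river: ρ → (4,17,-17)
river: ρ → (-17,17,4)
river: ρ → (4,23,-2)
river: ρ → (-2,21,15)
river: ρ → (15,9,-8)
river: ρ → (-8,23,1)
river: ρ → (1,23,-8)
river: ρ → (-8,9,15)
ρ-cycle length = 10 (tail of 0 descent steps not counted)

10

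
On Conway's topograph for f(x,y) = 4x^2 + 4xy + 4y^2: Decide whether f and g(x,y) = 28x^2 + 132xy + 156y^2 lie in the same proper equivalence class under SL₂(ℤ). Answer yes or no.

D₁ = -48, D₂ = -48
f: reduced (well bottom): (4,4,4) with a≤c, −a<b≤a
g: translate: b→20 (≡132 mod 56), so (28,132,156)→(28,20,4)
g: flip: (28,20,4)→(4,-20,28)
g: translate: b→4 (≡-20 mod 8), so (4,-20,28)→(4,4,4)
g: reduced (well bottom): (4,4,4) with a≤c, −a<b≤a
reduced forms (4, 4, 4) vs (4, 4, 4) ⇒ equivalent

yes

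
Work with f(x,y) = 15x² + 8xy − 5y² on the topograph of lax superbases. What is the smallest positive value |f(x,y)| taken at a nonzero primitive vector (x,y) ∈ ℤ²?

descent: ρ → (-5,12,11)  [lands on river]
river: ρ → (11,10,-6)
river: ρ → (-6,14,7)
river: ρ → (7,14,-6)
river: ρ → (-6,10,11)
river: ρ → (11,12,-5)
river: ρ → (-5,18,2)
river: ρ → (2,18,-5)
closes: descent 1, river 8
min |a| on river = 2

2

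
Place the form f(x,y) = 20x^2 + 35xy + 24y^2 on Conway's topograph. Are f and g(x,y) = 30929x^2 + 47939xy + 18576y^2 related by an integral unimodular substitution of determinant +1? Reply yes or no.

D₁ = -695, D₂ = -695
f: translate: b→-5 (≡35 mod 40), so (20,35,24)→(20,-5,9)
f: flip: (20,-5,9)→(9,5,20)
f: reduced (well bottom): (9,5,20) with a≤c, −a<b≤a
g: translate: b→-13919 (≡47939 mod 61858), so (30929,47939,18576)→(30929,-13919,1566)
g: flip: (30929,-13919,1566)→(1566,13919,30929)
g: translate: b→1391 (≡13919 mod 3132), so (1566,13919,30929)→(1566,1391,309)
g: flip: (1566,1391,309)→(309,-1391,1566)
g: translate: b→-155 (≡-1391 mod 618), so (309,-1391,1566)→(309,-155,20)
g: flip: (309,-155,20)→(20,155,309)
g: translate: b→-5 (≡155 mod 40), so (20,155,309)→(20,-5,9)
g: flip: (20,-5,9)→(9,5,20)
g: reduced (well bottom): (9,5,20) with a≤c, −a<b≤a
reduced forms (9, 5, 20) vs (9, 5, 20) ⇒ equivalent

yes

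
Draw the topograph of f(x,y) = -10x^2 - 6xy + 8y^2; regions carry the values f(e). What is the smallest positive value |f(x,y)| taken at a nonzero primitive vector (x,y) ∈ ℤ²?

descent: ρ → (8,6,-10)  [lands on river]
river: ρ → (-10,14,4)
river: ρ → (4,18,-2)
river: ρ → (-2,18,4)
river: ρ → (4,14,-10)
river: ρ → (-10,6,8)
river: ρ → (8,10,-8)
river: ρ → (-8,6,10)
river: ρ → (10,14,-4)
river: ρ → (-4,18,2)
river: ρ → (2,18,-4)
river: ρ → (-4,14,10)
river: ρ → (10,6,-8)
river: ρ → (-8,10,8)
closes: descent 1, river 14
min |a| on river = 2

2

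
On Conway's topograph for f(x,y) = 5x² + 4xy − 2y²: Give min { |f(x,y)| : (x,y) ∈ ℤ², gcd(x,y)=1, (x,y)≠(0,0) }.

river: ρ → (-2,4,5)
river: ρ → (5,6,-1)
river: ρ → (-1,6,5)
river: ρ → (5,4,-2)
closes: descent 0, river 4
min |a| on river = 1

1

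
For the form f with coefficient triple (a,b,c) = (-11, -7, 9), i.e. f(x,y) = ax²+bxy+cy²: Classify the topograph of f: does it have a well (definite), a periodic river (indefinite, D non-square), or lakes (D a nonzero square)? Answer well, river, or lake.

D = b²−4ac = (-7)² − 4·(-11)·9 = 445
D > 0 non-square ⇒ indefinite ⇒ periodic river

river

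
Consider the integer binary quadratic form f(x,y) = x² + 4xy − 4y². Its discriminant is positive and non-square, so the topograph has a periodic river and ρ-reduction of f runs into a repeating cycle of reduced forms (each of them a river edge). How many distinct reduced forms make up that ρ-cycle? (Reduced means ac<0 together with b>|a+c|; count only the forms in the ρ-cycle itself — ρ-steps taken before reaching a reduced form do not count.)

D = 32, ⌊√D⌋ = 5
river: ρ → (-4,4,1)
river: ρ → (1,4,-4)
ρ-cycle length = 2 (tail of 0 descent steps not counted)

2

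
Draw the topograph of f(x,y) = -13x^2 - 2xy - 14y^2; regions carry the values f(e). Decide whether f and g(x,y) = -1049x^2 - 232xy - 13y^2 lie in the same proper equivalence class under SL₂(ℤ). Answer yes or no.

D₁ = -724, D₂ = -724
f is negative-definite; reduce −f:
−f: reduced (well bottom): (13,2,14) with a≤c, −a<b≤a
flip sign back: reduced form of f is (-13,-2,-14)
g is negative-definite; reduce −g:
−g: flip: (1049,232,13)→(13,-232,1049)
−g: translate: b→2 (≡-232 mod 26), so (13,-232,1049)→(13,2,14)
−g: reduced (well bottom): (13,2,14) with a≤c, −a<b≤a
flip sign back: reduced form of g is (-13,-2,-14)
reduced forms (-13, -2, -14) vs (-13, -2, -14) ⇒ equivalent

yes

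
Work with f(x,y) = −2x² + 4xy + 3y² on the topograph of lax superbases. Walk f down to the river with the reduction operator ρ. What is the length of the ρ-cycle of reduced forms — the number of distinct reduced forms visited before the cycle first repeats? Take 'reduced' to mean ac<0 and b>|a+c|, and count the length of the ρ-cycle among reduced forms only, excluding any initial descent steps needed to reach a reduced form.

D = 40, ⌊√D⌋ = 6
river: ρ → (3,2,-3)
river: ρ → (-3,4,2)
river: ρ → (2,4,-3)
river: ρ → (-3,2,3)
river: ρ → (3,4,-2)
river: ρ → (-2,4,3)
ρ-cycle length = 6 (tail of 0 descent steps not counted)

6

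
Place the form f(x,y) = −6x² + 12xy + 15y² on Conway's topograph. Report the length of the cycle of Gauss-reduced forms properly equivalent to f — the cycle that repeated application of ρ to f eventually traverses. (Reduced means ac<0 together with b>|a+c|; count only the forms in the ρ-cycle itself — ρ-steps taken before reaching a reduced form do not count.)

D = 504, ⌊√D⌋ = 22
river: ρ → (15,18,-3)
river: ρ → (-3,18,15)
river: ρ → (15,12,-6)
river: ρ → (-6,12,15)
ρ-cycle length = 4 (tail of 0 descent steps not counted)

4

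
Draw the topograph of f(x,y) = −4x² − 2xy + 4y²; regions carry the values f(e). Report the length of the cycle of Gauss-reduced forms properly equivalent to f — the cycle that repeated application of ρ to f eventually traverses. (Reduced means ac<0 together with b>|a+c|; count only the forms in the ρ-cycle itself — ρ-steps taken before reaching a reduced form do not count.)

D = 68, ⌊√D⌋ = 8
descent: ρ → (4,2,-4)  [lands on river]
river: ρ → (-4,6,2)
river: ρ → (2,6,-4)
river: ρ → (-4,2,4)
river: ρ → (4,6,-2)
river: ρ → (-2,6,4)
ρ-cycle length = 6 (tail of 1 descent step not counted)

6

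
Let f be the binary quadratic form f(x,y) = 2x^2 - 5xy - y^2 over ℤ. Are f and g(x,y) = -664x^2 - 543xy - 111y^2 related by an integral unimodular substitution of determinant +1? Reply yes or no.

D₁ = 33, D₂ = 33
river cycle of f (length 4): (-1, 5, 2), (2, 3, -3), (-3, 3, 2), (2, 5, -1)
river cycle of g (length 4): (-1, 5, 2), (2, 3, -3), (-3, 3, 2), (2, 5, -1)
cycles coincide ⇒ equivalent

yes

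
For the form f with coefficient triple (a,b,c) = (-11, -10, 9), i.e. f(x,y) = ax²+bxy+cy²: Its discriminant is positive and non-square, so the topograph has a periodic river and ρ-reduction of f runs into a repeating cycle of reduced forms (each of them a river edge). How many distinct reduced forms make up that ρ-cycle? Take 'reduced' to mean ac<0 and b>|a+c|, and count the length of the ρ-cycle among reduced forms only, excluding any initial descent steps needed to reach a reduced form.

D = 496, ⌊√D⌋ = 22
descent: ρ → (9,10,-11)  [lands on river]
river: ρ → (-11,12,8)
river: ρ → (8,20,-3)
river: ρ → (-3,22,1)
river: ρ → (1,22,-3)
river: ρ → (-3,20,8)
river: ρ → (8,12,-11)
river: ρ → (-11,10,9)
river: ρ → (9,8,-12)
river: ρ → (-12,16,5)
river: ρ → (5,14,-15)
river: ρ → (-15,16,4)
river: ρ → (4,16,-15)
river: ρ → (-15,14,5)
river: ρ → (5,16,-12)
river: ρ → (-12,8,9)
ρ-cycle length = 16 (tail of 1 descent step not counted)

16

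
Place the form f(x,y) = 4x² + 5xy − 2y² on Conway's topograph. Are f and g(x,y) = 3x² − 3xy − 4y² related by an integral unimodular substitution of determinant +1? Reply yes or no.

D₁ = 57, D₂ = 57
river cycle of f (length 6): (-2, 7, 1), (1, 7, -2), (-2, 5, 4), (4, 3, -3), (-3, 3, 4), (4, 5, -2)
river cycle of g (length 6): (-4, 3, 3), (3, 3, -4), (-4, 5, 2), (2, 7, -1), (-1, 7, 2), (2, 5, -4)
cycles differ ⇒ inequivalent

no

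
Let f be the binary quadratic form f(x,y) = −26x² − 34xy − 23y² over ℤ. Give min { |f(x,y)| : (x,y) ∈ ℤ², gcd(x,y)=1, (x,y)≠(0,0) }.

translate: b→-18 (≡34 mod 52), so (26,34,23)→(26,-18,15)
flip: (26,-18,15)→(15,18,26)
translate: b→-12 (≡18 mod 30), so (15,18,26)→(15,-12,23)
reduced (well bottom): (15,-12,23) with a≤c, −a<b≤a
well minimum |f| = |-15| = 15 (negative-definite)

15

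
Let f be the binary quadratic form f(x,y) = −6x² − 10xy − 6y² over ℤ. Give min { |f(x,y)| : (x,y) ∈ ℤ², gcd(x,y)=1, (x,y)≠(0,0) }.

translate: b→-2 (≡10 mod 12), so (6,10,6)→(6,-2,2)
flip: (6,-2,2)→(2,2,6)
reduced (well bottom): (2,2,6) with a≤c, −a<b≤a
well minimum |f| = |-2| = 2 (negative-definite)

2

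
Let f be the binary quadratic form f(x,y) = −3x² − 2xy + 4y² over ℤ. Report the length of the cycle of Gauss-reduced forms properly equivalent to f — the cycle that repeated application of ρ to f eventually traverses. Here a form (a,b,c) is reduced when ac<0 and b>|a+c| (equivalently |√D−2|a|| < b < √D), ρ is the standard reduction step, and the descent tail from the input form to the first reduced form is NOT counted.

D = 52, ⌊√D⌋ = 7
descent: ρ → (4,2,-3)  [lands on river]
river: ρ → (-3,4,3)
river: ρ → (3,2,-4)
river: ρ → (-4,6,1)
river: ρ → (1,6,-4)
river: ρ → (-4,2,3)
river: ρ → (3,4,-3)
river: ρ → (-3,2,4)
river: ρ → (4,6,-1)
river: ρ → (-1,6,4)
ρ-cycle length = 10 (tail of 1 descent step not counted)

10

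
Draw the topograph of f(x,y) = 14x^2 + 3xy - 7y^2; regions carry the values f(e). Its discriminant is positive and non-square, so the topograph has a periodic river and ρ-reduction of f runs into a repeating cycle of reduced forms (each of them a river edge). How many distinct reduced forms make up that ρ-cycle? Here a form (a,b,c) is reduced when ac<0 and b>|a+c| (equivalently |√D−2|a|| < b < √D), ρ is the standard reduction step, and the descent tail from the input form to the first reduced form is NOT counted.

D = 401, ⌊√D⌋ = 20
descent: ρ → (-7,11,10)  [lands on river]
river: ρ → (10,9,-8)
river: ρ → (-8,7,11)
river: ρ → (11,15,-4)
river: ρ → (-4,17,7)
river: ρ → (7,11,-10)
river: ρ → (-10,9,8)
river: ρ → (8,7,-11)
river: ρ → (-11,15,4)
river: ρ → (4,17,-7)
ρ-cycle length = 10 (tail of 1 descent step not counted)

10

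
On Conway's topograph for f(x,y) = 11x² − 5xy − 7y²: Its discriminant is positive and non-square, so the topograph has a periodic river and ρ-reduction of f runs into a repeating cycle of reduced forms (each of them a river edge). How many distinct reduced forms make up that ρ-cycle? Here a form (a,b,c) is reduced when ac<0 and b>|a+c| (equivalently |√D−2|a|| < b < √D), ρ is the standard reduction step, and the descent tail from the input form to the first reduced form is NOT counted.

D = 333, ⌊√D⌋ = 18
descent: ρ → (-7,5,11)  [lands on river]
river: ρ → (11,17,-1)
river: ρ → (-1,17,11)
river: ρ → (11,5,-7)
river: ρ → (-7,9,9)
river: ρ → (9,9,-7)
ρ-cycle length = 6 (tail of 1 descent step not counted)

6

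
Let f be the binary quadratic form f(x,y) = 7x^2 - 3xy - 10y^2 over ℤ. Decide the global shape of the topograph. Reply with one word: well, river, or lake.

D = b²−4ac = (-3)² − 4·7·(-10) = 289
D = 17² is a perfect square ⇒ form factors over ℤ ⇒ lakes

lake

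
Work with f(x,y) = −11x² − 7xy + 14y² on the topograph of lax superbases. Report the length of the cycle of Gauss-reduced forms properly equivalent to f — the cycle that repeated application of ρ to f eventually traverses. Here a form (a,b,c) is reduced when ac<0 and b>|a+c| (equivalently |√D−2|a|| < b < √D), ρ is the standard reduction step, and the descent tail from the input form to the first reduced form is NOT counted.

D = 665, ⌊√D⌋ = 25
descent: ρ → (14,7,-11)  [lands on river]
river: ρ → (-11,15,10)
river: ρ → (10,25,-1)
river: ρ → (-1,25,10)
river: ρ → (10,15,-11)
river: ρ → (-11,7,14)
river: ρ → (14,21,-4)
river: ρ → (-4,19,19)
river: ρ → (19,19,-4)
river: ρ → (-4,21,14)
ρ-cycle length = 10 (tail of 1 descent step not counted)

10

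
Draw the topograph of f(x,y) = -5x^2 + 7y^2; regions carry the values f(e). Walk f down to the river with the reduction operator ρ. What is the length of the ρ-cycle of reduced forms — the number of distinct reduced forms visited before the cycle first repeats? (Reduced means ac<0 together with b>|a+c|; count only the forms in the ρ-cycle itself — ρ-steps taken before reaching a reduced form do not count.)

D = 140, ⌊√D⌋ = 11
descent: ρ → (7,0,-5)
descent: ρ → (-5,10,2)  [lands on river]
river: ρ → (2,10,-5)
ρ-cycle length = 2 (tail of 2 descent steps not counted)

2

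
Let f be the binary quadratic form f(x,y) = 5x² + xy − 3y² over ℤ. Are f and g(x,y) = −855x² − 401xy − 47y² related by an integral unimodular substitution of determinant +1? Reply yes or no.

D₁ = 61, D₂ = 61
river cycle of f (length 6): (-3, 5, 3), (3, 7, -1), (-1, 7, 3), (3, 5, -3), (-3, 7, 1), (1, 7, -3)
river cycle of g (length 6): (-3, 5, 3), (3, 7, -1), (-1, 7, 3), (3, 5, -3), (-3, 7, 1), (1, 7, -3)
cycles coincide ⇒ equivalent

yes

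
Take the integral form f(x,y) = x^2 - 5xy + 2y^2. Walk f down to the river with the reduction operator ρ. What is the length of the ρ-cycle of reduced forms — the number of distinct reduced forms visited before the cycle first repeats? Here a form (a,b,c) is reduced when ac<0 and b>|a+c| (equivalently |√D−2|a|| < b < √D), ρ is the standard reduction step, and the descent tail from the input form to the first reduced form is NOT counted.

D = 17, ⌊√D⌋ = 4
descent: ρ → (2,1,-2)  [lands on river]
river: ρ → (-2,3,1)
river: ρ → (1,3,-2)
river: ρ → (-2,1,2)
river: ρ → (2,3,-1)
river: ρ → (-1,3,2)
ρ-cycle length = 6 (tail of 1 descent step not counted)

6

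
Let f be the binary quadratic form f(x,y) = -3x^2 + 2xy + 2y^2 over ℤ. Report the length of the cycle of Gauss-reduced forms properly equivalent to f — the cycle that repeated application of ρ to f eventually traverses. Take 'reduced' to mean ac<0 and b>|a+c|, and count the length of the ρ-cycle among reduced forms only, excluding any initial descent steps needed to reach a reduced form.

D = 28, ⌊√D⌋ = 5
river: ρ → (2,2,-3)
river: ρ → (-3,4,1)
river: ρ → (1,4,-3)
river: ρ → (-3,2,2)
ρ-cycle length = 4 (tail of 0 descent steps not counted)

4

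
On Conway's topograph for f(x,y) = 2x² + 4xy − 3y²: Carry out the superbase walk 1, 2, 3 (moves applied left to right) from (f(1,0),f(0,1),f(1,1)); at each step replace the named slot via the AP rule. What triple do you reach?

start (2,-3,3) = (f(1,0),f(0,1),f(1,1))
replace slot 1: 2·((-3)+3) − 2 = -2 → (-2,-3,3)
replace slot 2: 2·((-2)+3) − (-3) = 5 → (-2,5,3)
replace slot 3: 2·((-2)+5) − 3 = 3 → (-2,5,3)

-2,5,3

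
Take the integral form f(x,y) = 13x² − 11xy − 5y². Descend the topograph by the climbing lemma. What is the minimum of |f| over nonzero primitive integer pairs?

descent: ρ → (-5,11,13)  [lands on river]
river: ρ → (13,15,-3)
river: ρ → (-3,15,13)
river: ρ → (13,11,-5)
river: ρ → (-5,19,1)
river: ρ → (1,19,-5)
closes: descent 1, river 6
min |a| on river = 1

1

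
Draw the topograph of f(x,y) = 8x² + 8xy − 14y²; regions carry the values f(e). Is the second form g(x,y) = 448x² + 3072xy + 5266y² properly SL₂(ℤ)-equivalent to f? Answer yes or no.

D₁ = 512, D₂ = 512
river cycle of f (length 4): (-14, 20, 2), (2, 20, -14), (-14, 8, 8), (8, 8, -14)
river cycle of g (length 4): (8, 8, -14), (-14, 20, 2), (2, 20, -14), (-14, 8, 8)
cycles coincide ⇒ equivalent

yes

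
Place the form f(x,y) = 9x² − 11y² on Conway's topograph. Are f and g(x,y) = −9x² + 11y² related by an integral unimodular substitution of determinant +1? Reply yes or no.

D₁ = 396, D₂ = 396
river cycle of f (length 2): (9, 18, -2), (-2, 18, 9)
river cycle of g (length 2): (-9, 18, 2), (2, 18, -9)
cycles differ ⇒ inequivalent

no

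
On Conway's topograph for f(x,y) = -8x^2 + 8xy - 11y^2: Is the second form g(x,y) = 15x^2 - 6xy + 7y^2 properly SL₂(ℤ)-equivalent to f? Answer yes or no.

D₁ = -288, D₂ = -384
discriminants differ ⇒ not SL₂(ℤ)-equivalent

no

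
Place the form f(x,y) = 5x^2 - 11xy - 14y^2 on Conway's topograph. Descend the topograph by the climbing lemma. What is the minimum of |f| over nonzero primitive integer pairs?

descent: ρ → (-14,11,5)  [lands on river]
river: ρ → (5,19,-2)
river: ρ → (-2,17,14)
river: ρ → (14,11,-5)
river: ρ → (-5,19,2)
river: ρ → (2,17,-14)
closes: descent 1, river 6
min |a| on river = 2

2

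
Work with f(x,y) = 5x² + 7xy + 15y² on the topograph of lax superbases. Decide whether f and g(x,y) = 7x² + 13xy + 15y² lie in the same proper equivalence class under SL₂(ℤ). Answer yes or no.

D₁ = -251, D₂ = -251
f: translate: b→-3 (≡7 mod 10), so (5,7,15)→(5,-3,13)
f: reduced (well bottom): (5,-3,13) with a≤c, −a<b≤a
g: translate: b→-1 (≡13 mod 14), so (7,13,15)→(7,-1,9)
g: reduced (well bottom): (7,-1,9) with a≤c, −a<b≤a
reduced forms (5, -3, 13) vs (7, -1, 9) ⇒ inequivalent

no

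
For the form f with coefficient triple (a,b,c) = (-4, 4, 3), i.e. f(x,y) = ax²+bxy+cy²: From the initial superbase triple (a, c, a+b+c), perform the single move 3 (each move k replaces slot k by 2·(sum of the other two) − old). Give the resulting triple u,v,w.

start (-4,3,3) = (f(1,0),f(0,1),f(1,1))
replace slot 3: 2·((-4)+3) − 3 = -5 → (-4,3,-5)

-4,3,-5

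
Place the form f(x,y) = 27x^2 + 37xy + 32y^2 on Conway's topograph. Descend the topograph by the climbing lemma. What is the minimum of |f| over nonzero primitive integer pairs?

translate: b→-17 (≡37 mod 54), so (27,37,32)→(27,-17,22)
flip: (27,-17,22)→(22,17,27)
reduced (well bottom): (22,17,27) with a≤c, −a<b≤a
well minimum = a = 22

22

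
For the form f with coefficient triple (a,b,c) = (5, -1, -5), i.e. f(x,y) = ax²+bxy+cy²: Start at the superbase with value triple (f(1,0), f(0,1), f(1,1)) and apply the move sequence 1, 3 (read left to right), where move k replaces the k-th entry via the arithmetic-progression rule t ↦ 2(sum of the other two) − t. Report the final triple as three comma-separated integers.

start (5,-5,-1) = (f(1,0),f(0,1),f(1,1))
replace slot 1: 2·((-5)+(-1)) − 5 = -17 → (-17,-5,-1)
replace slot 3: 2·((-17)+(-5)) − (-1) = -43 → (-17,-5,-43)

-17,-5,-43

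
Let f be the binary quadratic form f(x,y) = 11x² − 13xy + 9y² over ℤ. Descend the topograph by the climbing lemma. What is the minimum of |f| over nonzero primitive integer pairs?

translate: b→9 (≡-13 mod 22), so (11,-13,9)→(11,9,7)
flip: (11,9,7)→(7,-9,11)
translate: b→5 (≡-9 mod 14), so (7,-9,11)→(7,5,9)
reduced (well bottom): (7,5,9) with a≤c, −a<b≤a
well minimum = a = 7

7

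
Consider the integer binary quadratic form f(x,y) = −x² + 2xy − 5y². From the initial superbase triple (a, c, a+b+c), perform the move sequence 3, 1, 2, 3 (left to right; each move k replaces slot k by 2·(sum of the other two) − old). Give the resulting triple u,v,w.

start (-1,-5,-4) = (f(1,0),f(0,1),f(1,1))
replace slot 3: 2·((-1)+(-5)) − (-4) = -8 → (-1,-5,-8)
replace slot 1: 2·((-5)+(-8)) − (-1) = -25 → (-25,-5,-8)
replace slot 2: 2·((-25)+(-8)) − (-5) = -61 → (-25,-61,-8)
replace slot 3: 2·((-25)+(-61)) − (-8) = -164 → (-25,-61,-164)

-25,-61,-164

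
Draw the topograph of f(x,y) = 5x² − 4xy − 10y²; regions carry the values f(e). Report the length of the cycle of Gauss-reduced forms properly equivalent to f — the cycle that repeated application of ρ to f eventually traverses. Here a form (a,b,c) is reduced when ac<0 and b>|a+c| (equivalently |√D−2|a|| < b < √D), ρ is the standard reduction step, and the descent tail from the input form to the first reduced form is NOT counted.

D = 216, ⌊√D⌋ = 14
descent: ρ → (-10,4,5)
descent: ρ → (5,6,-9)  [lands on river]
river: ρ → (-9,12,2)
river: ρ → (2,12,-9)
river: ρ → (-9,6,5)
river: ρ → (5,14,-1)
river: ρ → (-1,14,5)
ρ-cycle length = 6 (tail of 2 descent steps not counted)

6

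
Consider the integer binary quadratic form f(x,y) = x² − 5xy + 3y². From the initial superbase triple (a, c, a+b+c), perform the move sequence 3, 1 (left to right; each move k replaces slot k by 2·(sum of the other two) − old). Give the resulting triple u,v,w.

start (1,3,-1) = (f(1,0),f(0,1),f(1,1))
replace slot 3: 2·(1+3) − (-1) = 9 → (1,3,9)
replace slot 1: 2·(3+9) − 1 = 23 → (23,3,9)

23,3,9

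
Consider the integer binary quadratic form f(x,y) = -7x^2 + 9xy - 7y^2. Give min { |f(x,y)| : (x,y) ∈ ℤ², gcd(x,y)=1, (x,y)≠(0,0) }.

translate: b→5 (≡-9 mod 14), so (7,-9,7)→(7,5,5)
flip: (7,5,5)→(5,-5,7)
translate: b→5 (≡-5 mod 10), so (5,-5,7)→(5,5,7)
reduced (well bottom): (5,5,7) with a≤c, −a<b≤a
well minimum |f| = |-5| = 5 (negative-definite)

5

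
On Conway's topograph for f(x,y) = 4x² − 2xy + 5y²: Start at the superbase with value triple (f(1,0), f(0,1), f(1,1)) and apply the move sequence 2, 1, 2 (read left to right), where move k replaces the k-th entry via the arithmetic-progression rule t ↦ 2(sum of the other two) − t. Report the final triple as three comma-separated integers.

start (4,5,7) = (f(1,0),f(0,1),f(1,1))
replace slot 2: 2·(4+7) − 5 = 17 → (4,17,7)
replace slot 1: 2·(17+7) − 4 = 44 → (44,17,7)
replace slot 2: 2·(44+7) − 17 = 85 → (44,85,7)

44,85,7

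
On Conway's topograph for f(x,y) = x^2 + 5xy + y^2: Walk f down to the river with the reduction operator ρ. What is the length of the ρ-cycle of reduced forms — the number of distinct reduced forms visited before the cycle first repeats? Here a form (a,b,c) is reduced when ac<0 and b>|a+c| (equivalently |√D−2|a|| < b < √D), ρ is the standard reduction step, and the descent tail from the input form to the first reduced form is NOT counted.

D = 21, ⌊√D⌋ = 4
descent: ρ → (1,3,-3)  [lands on river]
river: ρ → (-3,3,1)
ρ-cycle length = 2 (tail of 1 descent step not counted)

2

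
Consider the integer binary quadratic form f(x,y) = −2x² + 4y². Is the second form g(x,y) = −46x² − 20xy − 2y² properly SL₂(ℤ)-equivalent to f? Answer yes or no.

D₁ = 32, D₂ = 32
river cycle of f (length 2): (-2, 4, 2), (2, 4, -2)
river cycle of g (length 2): (-2, 4, 2), (2, 4, -2)
cycles coincide ⇒ equivalent

yes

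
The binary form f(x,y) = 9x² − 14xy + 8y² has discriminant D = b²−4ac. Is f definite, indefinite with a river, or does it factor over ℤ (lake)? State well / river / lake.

D = b²−4ac = (-14)² − 4·9·8 = -92
D < 0 ⇒ definite ⇒ every region one sign ⇒ single well

well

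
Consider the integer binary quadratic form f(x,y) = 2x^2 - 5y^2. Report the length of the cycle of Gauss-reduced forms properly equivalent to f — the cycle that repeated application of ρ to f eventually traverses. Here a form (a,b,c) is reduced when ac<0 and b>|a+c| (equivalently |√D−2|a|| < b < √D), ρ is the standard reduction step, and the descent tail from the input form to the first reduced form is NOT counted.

D = 40, ⌊√D⌋ = 6
descent: ρ → (-5,0,2)
descent: ρ → (2,4,-3)  [lands on river]
river: ρ → (-3,2,3)
river: ρ → (3,4,-2)
river: ρ → (-2,4,3)
river: ρ → (3,2,-3)
river: ρ → (-3,4,2)
ρ-cycle length = 6 (tail of 2 descent steps not counted)

6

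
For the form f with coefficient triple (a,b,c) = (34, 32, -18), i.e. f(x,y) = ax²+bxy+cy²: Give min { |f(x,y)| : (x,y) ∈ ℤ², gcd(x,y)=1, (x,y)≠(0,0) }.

river: ρ → (-18,40,26)
river: ρ → (26,12,-32)
river: ρ → (-32,52,6)
river: ρ → (6,56,-14)
river: ρ → (-14,56,6)
river: ρ → (6,52,-32)
river: ρ → (-32,12,26)
river: ρ → (26,40,-18)
river: ρ → (-18,32,34)
river: ρ → (34,36,-16)
river: ρ → (-16,28,42)
river: ρ → (42,56,-2)
river: ρ → (-2,56,42)
river: ρ → (42,28,-16)
river: ρ → (-16,36,34)
river: ρ → (34,32,-18)
closes: descent 0, river 16
min |a| on river = 2

2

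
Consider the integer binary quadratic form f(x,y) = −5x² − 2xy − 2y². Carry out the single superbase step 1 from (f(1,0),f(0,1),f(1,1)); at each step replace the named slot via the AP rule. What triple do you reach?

start (-5,-2,-9) = (f(1,0),f(0,1),f(1,1))
replace slot 1: 2·((-2)+(-9)) − (-5) = -17 → (-17,-2,-9)

-17,-2,-9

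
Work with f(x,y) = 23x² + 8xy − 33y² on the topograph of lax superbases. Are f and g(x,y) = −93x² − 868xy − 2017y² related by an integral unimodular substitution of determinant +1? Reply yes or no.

D₁ = 3100, D₂ = 3100
river cycle of f (length 16): (23, 54, -2), (-2, 54, 23), (23, 38, -18), (-18, 34, 27), (27, 20, -25), (-25, 30, 22), (22, 14, -33), (-33, 52, 3), (3, 50, -50), (-50, 50, 3), … (6 more)
river cycle of g (length 16): (-2, 54, 23), (23, 38, -18), (-18, 34, 27), (27, 20, -25), (-25, 30, 22), (22, 14, -33), (-33, 52, 3), (3, 50, -50), (-50, 50, 3), (3, 52, -33), … (6 more)
cycles coincide ⇒ equivalent

yes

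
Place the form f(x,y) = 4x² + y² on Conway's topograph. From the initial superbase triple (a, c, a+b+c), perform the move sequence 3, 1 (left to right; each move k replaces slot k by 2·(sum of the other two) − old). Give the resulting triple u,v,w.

start (4,1,5) = (f(1,0),f(0,1),f(1,1))
replace slot 3: 2·(4+1) − 5 = 5 → (4,1,5)
replace slot 1: 2·(1+5) − 4 = 8 → (8,1,5)

8,1,5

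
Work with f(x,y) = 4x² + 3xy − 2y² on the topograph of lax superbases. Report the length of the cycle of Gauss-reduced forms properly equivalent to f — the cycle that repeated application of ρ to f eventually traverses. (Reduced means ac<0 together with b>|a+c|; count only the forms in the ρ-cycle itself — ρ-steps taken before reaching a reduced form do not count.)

D = 41, ⌊√D⌋ = 6
river: ρ → (-2,5,2)
river: ρ → (2,3,-4)
river: ρ → (-4,5,1)
river: ρ → (1,5,-4)
river: ρ → (-4,3,2)
river: ρ → (2,5,-2)
river: ρ → (-2,3,4)
river: ρ → (4,5,-1)
river: ρ → (-1,5,4)
river: ρ → (4,3,-2)
ρ-cycle length = 10 (tail of 0 descent steps not counted)

10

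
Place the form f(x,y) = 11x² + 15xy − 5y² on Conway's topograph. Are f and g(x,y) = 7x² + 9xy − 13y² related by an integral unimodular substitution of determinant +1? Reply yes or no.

D₁ = 445, D₂ = 445
river cycle of f (length 10): (-5, 15, 11), (11, 7, -9), (-9, 11, 9), (9, 7, -11), (-11, 15, 5), (5, 15, -11), (-11, 7, 9), (9, 11, -9), (-9, 7, 11), (11, 15, -5)
river cycle of g (length 6): (-13, 17, 3), (3, 19, -7), (-7, 9, 13), (13, 17, -3), (-3, 19, 7), (7, 9, -13)
cycles differ ⇒ inequivalent

no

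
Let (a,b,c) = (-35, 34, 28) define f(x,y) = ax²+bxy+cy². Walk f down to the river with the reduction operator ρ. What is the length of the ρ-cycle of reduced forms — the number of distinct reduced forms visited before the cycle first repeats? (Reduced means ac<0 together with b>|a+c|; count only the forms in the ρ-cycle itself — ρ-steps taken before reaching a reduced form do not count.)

D = 5076, ⌊√D⌋ = 71
river: ρ → (28,22,-41)
river: ρ → (-41,60,9)
river: ρ → (9,66,-20)
river: ρ → (-20,54,27)
river: ρ → (27,54,-20)
river: ρ → (-20,66,9)
river: ρ → (9,60,-41)
river: ρ → (-41,22,28)
river: ρ → (28,34,-35)
river: ρ → (-35,36,27)
river: ρ → (27,18,-44)
river: ρ → (-44,70,1)
river: ρ → (1,70,-44)
river: ρ → (-44,18,27)
river: ρ → (27,36,-35)
river: ρ → (-35,34,28)
ρ-cycle length = 16 (tail of 0 descent steps not counted)

16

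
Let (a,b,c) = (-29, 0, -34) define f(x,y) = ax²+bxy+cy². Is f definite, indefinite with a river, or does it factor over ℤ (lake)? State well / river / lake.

D = b²−4ac = 0² − 4·(-29)·(-34) = -3944
D < 0 ⇒ definite ⇒ every region one sign ⇒ single well

well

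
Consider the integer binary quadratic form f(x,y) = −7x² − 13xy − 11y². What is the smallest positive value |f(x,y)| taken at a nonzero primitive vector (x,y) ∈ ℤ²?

translate: b→-1 (≡13 mod 14), so (7,13,11)→(7,-1,5)
flip: (7,-1,5)→(5,1,7)
reduced (well bottom): (5,1,7) with a≤c, −a<b≤a
well minimum |f| = |-5| = 5 (negative-definite)

5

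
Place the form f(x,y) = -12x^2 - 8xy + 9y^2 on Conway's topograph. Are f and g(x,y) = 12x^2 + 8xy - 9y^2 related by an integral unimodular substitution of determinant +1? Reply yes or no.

D₁ = 496, D₂ = 496
river cycle of f (length 16): (9, 8, -12), (-12, 16, 5), (5, 14, -15), (-15, 16, 4), (4, 16, -15), (-15, 14, 5), (5, 16, -12), (-12, 8, 9), (9, 10, -11), (-11, 12, 8), … (6 more)
river cycle of g (length 16): (-9, 10, 11), (11, 12, -8), (-8, 20, 3), (3, 22, -1), (-1, 22, 3), (3, 20, -8), (-8, 12, 11), (11, 10, -9), (-9, 8, 12), (12, 16, -5), … (6 more)
cycles differ ⇒ inequivalent

no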